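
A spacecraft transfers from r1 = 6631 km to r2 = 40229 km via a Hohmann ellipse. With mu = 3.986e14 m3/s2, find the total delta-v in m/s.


V1 = sqrt(mu/r1) = 7753.17 m/s
dV1 = V1*(sqrt(2*r2/(r1+r2)) - 1) = 2406.11 m/s
V2 = sqrt(mu/r2) = 3147.74 m/s
dV2 = V2*(1 - sqrt(2*r1/(r1+r2))) = 1473.17 m/s
Total dV = 3879 m/s

3879 m/s


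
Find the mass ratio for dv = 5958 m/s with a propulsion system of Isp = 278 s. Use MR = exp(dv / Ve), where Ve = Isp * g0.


Ve = 278 * 9.81 = 2727.18 m/s
MR = exp(5958 / 2727.18) = 8.888

8.888


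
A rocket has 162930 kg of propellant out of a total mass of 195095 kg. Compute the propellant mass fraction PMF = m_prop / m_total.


PMF = 162930 / 195095 = 0.835

0.835


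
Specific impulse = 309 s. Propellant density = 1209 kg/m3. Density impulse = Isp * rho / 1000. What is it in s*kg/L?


rho*Isp = 309 * 1209 / 1000 = 374 s*kg/L

374 s*kg/L


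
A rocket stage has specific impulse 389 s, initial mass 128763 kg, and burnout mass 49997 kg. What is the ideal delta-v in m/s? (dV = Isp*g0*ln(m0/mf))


Ve = 389 * 9.81 = 3816.09 m/s
dV = 3816.09 * ln(128763/49997) = 3610 m/s

3610 m/s


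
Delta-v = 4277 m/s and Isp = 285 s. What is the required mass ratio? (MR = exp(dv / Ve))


Ve = 285 * 9.81 = 2795.85 m/s
MR = exp(4277 / 2795.85) = 4.617

4.617


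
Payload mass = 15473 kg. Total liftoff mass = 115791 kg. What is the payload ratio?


PR = 15473 / 115791 = 0.1336

0.1336


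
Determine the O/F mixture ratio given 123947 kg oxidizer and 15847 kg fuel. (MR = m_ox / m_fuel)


MR = 123947 / 15847 = 7.82

7.82


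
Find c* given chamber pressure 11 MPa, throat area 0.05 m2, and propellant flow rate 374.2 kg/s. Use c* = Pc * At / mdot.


c* = 11e6 * 0.05 / 374.2 = 1470 m/s

1470 m/s


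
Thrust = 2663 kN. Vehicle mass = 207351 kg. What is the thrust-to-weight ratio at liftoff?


TWR = 2663000 / (207351 * 9.81) = 1.31

1.31


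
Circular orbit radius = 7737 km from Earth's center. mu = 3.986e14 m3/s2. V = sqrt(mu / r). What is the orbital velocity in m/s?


V = sqrt(3.986e14 / 7737000) = 7178 m/s

7178 m/s


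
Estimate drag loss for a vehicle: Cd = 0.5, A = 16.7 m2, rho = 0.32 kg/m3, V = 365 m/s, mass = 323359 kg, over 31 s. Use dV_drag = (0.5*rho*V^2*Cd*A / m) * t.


D = 0.5 * 0.32 * 365^2 * 0.5 * 16.7 = 177988.6 N
a = 177988.6 / 323359 = 0.5504 m/s2
dV = 0.5504 * 31 = 17.1 m/s

17.1 m/s


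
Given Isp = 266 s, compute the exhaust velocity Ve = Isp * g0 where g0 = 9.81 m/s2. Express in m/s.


Ve = Isp * g0 = 266 * 9.81 = 2609.5 m/s

2609.5 m/s


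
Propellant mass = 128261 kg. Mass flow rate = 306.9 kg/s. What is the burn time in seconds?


tb = 128261 / 306.9 = 417.9 s

417.9 s


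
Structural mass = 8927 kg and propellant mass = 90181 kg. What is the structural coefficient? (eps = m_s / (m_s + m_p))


eps = 8927 / (8927 + 90181) = 0.0901

0.0901


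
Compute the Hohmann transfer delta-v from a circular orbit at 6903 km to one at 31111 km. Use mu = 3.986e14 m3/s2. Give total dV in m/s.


V1 = sqrt(mu/r1) = 7598.88 m/s
dV1 = V1*(sqrt(2*r2/(r1+r2)) - 1) = 2122.99 m/s
V2 = sqrt(mu/r2) = 3579.41 m/s
dV2 = V2*(1 - sqrt(2*r1/(r1+r2))) = 1422.29 m/s
Total dV = 3545 m/s

3545 m/s


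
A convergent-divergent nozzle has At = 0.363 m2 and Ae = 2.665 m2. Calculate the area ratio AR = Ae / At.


AR = 2.665 / 0.363 = 7.3

7.3


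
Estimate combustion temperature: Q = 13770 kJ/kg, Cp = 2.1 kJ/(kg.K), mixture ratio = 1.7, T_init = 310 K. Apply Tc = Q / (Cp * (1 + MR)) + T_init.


Tc = 13770 / (2.1 * (1 + 1.7)) + 310 = 2739 K

2739 K


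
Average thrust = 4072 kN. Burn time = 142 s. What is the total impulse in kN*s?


It = 4072 * 142 = 578224 kN*s

578224 kN*s


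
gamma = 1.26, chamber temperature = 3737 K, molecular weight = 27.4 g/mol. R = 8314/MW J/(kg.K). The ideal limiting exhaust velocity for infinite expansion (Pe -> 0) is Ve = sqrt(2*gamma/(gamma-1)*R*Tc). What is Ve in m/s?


R = 8314 / 27.4 = 303.43 J/(kg.K)
Ve = sqrt(2 * 1.26 / (1.26 - 1) * 303.43 * 3737) = 3315 m/s

3315 m/s


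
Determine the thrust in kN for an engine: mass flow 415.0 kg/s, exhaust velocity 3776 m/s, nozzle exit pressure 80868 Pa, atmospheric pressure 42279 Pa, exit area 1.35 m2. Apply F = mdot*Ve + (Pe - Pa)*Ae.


F = 415.0 * 3776 + (80868 - 42279) * 1.35 = 1.6191e+06 N = 1619.1 kN

1619.1 kN


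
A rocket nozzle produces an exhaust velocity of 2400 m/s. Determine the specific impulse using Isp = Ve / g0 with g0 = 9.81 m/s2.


Isp = Ve / g0 = 2400 / 9.81 = 244.6 s

244.6 s


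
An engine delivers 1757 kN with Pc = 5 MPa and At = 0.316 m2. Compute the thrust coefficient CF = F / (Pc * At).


CF = 1757000 / (5e6 * 0.316) = 1.11

1.11


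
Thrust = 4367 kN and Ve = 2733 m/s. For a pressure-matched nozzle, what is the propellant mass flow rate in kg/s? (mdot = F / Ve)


mdot = F / Ve = 4367000 / 2733 = 1597.9 kg/s

1597.9 kg/s


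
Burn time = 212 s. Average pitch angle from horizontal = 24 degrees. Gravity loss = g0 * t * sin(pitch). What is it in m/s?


GL = 9.81 * 212 * sin(24 deg) = 846 m/s

846 m/s


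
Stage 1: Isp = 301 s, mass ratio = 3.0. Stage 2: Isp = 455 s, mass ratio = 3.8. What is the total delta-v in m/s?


dV1 = 301 * 9.81 * ln(3.0) = 3244.0 m/s
dV2 = 455 * 9.81 * ln(3.8) = 5958.8 m/s
Total dV = 3244.0 + 5958.8 = 9202.8 m/s ~ 9203 m/s

9203 m/s


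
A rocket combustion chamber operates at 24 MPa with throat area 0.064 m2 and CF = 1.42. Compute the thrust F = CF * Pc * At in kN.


F = 1.42 * 24e6 * 0.064 = 2.1811e+06 N = 2181.1 kN

2181.1 kN


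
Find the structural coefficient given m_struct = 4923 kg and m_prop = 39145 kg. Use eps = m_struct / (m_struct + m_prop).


eps = 4923 / (4923 + 39145) = 0.1117

0.1117


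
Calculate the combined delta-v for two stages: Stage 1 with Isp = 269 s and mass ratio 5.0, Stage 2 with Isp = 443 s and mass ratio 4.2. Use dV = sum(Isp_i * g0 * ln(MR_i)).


dV1 = 269 * 9.81 * ln(5.0) = 4247.1 m/s
dV2 = 443 * 9.81 * ln(4.2) = 6236.6 m/s
Total dV = 4247.1 + 6236.6 = 10483.7 m/s ~ 10484 m/s

10484 m/s


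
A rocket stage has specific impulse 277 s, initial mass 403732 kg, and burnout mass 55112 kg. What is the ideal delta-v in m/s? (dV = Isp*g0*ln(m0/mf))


Ve = 277 * 9.81 = 2717.37 m/s
dV = 2717.37 * ln(403732/55112) = 5411 m/s

5411 m/s


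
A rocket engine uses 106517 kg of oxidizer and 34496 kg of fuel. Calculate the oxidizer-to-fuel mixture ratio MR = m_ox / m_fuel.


MR = 106517 / 34496 = 3.09

3.09


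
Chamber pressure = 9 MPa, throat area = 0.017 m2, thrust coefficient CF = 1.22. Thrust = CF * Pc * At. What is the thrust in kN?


F = 1.22 * 9e6 * 0.017 = 186660.0 N = 186.7 kN

186.7 kN


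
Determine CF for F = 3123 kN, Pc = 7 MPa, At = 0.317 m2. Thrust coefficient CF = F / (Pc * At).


CF = 3123000 / (7e6 * 0.317) = 1.41

1.41


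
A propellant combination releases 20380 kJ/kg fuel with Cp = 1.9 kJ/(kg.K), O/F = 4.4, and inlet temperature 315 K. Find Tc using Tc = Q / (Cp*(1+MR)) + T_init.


Tc = 20380 / (1.9 * (1 + 4.4)) + 315 = 2301 K

2301 K


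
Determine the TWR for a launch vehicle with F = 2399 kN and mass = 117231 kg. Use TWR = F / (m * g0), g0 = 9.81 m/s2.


TWR = 2399000 / (117231 * 9.81) = 2.09

2.09


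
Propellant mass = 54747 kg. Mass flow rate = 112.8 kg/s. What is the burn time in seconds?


tb = 54747 / 112.8 = 485.3 s

485.3 s


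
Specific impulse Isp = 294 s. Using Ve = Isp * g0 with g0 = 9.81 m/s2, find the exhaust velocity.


Ve = Isp * g0 = 294 * 9.81 = 2884.1 m/s

2884.1 m/s


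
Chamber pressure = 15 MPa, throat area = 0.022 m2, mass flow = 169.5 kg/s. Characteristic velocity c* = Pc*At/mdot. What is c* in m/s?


c* = 15e6 * 0.022 / 169.5 = 1947 m/s

1947 m/s


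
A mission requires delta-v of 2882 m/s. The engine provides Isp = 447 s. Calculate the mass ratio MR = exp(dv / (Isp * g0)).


Ve = 447 * 9.81 = 4385.07 m/s
MR = exp(2882 / 4385.07) = 1.929

1.929


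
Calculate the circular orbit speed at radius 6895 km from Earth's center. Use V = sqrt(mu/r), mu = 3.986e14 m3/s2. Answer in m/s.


V = sqrt(3.986e14 / 6895000) = 7603 m/s

7603 m/s


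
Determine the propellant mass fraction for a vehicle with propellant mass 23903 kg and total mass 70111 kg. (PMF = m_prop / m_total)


PMF = 23903 / 70111 = 0.341

0.341


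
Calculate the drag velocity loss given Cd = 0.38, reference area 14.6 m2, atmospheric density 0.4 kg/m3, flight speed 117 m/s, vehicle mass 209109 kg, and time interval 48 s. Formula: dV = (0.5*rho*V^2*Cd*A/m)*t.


D = 0.5 * 0.4 * 117^2 * 0.38 * 14.6 = 15189.31 N
a = 15189.31 / 209109 = 0.0726 m/s2
dV = 0.0726 * 48 = 3.5 m/s

3.5 m/s


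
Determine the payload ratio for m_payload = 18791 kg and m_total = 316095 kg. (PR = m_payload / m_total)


PR = 18791 / 316095 = 0.0594

0.0594


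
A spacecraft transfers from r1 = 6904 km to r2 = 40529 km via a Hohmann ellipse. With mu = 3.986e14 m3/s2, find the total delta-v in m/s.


V1 = sqrt(mu/r1) = 7598.33 m/s
dV1 = V1*(sqrt(2*r2/(r1+r2)) - 1) = 2334.56 m/s
V2 = sqrt(mu/r2) = 3136.07 m/s
dV2 = V2*(1 - sqrt(2*r1/(r1+r2))) = 1444.03 m/s
Total dV = 3779 m/s

3779 m/s


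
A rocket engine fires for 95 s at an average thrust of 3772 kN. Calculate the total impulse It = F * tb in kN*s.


It = 3772 * 95 = 358340 kN*s

358340 kN*s


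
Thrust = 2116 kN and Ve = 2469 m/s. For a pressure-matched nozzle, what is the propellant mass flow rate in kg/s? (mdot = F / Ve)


mdot = F / Ve = 2116000 / 2469 = 857.0 kg/s

857.0 kg/s


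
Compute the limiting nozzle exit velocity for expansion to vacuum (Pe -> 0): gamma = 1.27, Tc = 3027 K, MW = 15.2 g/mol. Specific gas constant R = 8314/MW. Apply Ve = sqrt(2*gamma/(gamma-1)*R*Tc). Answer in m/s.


R = 8314 / 15.2 = 546.97 J/(kg.K)
Ve = sqrt(2 * 1.27 / (1.27 - 1) * 546.97 * 3027) = 3947 m/s

3947 m/s


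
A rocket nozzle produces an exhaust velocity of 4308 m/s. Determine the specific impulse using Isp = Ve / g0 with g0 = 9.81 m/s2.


Isp = Ve / g0 = 4308 / 9.81 = 439.1 s

439.1 s


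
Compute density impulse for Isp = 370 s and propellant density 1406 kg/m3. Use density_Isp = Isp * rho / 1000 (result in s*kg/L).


rho*Isp = 370 * 1406 / 1000 = 520 s*kg/L

520 s*kg/L


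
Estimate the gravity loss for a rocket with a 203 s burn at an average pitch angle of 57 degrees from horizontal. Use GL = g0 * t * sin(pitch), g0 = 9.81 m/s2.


GL = 9.81 * 203 * sin(57 deg) = 1670 m/s

1670 m/s


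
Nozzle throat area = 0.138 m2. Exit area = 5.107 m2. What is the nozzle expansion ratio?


AR = 5.107 / 0.138 = 37.0

37.0


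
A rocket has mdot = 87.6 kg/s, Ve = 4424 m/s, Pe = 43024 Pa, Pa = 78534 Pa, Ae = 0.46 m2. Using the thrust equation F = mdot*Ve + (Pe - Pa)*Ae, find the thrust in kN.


F = 87.6 * 4424 + (43024 - 78534) * 0.46 = 371208.0 N = 371.2 kN

371.2 kN


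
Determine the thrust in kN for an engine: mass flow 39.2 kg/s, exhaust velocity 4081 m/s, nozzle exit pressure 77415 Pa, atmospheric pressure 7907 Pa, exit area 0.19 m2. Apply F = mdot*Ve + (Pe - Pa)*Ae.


F = 39.2 * 4081 + (77415 - 7907) * 0.19 = 173182.0 N = 173.2 kN

173.2 kN


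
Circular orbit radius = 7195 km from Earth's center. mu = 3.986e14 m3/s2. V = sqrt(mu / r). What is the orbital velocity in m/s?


V = sqrt(3.986e14 / 7195000) = 7443 m/s

7443 m/s


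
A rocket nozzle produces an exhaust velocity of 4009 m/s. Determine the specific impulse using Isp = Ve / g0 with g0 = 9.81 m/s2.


Isp = Ve / g0 = 4009 / 9.81 = 408.7 s

408.7 s


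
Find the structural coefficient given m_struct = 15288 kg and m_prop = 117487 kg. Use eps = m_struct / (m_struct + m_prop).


eps = 15288 / (15288 + 117487) = 0.1151

0.1151


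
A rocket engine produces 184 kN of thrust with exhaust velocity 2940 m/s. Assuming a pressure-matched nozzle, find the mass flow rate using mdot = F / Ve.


mdot = F / Ve = 184000 / 2940 = 62.6 kg/s

62.6 kg/s


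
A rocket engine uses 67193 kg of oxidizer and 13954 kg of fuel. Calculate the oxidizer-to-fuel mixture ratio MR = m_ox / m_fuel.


MR = 67193 / 13954 = 4.82

4.82


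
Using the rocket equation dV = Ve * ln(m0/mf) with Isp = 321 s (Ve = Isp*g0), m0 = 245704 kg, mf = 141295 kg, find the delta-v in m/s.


Ve = 321 * 9.81 = 3149.01 m/s
dV = 3149.01 * ln(245704/141295) = 1742 m/s

1742 m/s


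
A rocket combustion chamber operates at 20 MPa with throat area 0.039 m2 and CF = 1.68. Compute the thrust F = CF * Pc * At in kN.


F = 1.68 * 20e6 * 0.039 = 1.3104e+06 N = 1310.4 kN

1310.4 kN


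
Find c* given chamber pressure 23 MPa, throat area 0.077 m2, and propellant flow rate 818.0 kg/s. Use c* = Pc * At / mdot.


c* = 23e6 * 0.077 / 818.0 = 2165 m/s

2165 m/s


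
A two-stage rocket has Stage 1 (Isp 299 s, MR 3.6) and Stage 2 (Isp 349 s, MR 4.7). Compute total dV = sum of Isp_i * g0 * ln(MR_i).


dV1 = 299 * 9.81 * ln(3.6) = 3757.2 m/s
dV2 = 349 * 9.81 * ln(4.7) = 5298.4 m/s
Total dV = 3757.2 + 5298.4 = 9055.6 m/s ~ 9056 m/s

9056 m/s


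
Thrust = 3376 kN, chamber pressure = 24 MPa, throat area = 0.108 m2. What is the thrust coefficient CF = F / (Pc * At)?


CF = 3376000 / (24e6 * 0.108) = 1.3

1.3


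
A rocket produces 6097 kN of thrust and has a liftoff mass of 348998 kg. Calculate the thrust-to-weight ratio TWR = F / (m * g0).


TWR = 6097000 / (348998 * 9.81) = 1.78

1.78


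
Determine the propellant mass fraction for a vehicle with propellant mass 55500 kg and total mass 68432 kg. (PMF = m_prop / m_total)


PMF = 55500 / 68432 = 0.811

0.811


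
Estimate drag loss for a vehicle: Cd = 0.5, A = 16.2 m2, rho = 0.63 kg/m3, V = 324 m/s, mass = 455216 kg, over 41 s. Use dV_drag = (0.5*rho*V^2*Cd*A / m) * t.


D = 0.5 * 0.63 * 324^2 * 0.5 * 16.2 = 267846.26 N
a = 267846.26 / 455216 = 0.5884 m/s2
dV = 0.5884 * 41 = 24.1 m/s

24.1 m/s


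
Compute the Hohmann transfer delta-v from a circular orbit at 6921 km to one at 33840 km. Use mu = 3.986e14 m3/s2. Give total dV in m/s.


V1 = sqrt(mu/r1) = 7588.99 m/s
dV1 = V1*(sqrt(2*r2/(r1+r2)) - 1) = 2189.95 m/s
V2 = sqrt(mu/r2) = 3432.05 m/s
dV2 = V2*(1 - sqrt(2*r1/(r1+r2))) = 1432.05 m/s
Total dV = 3622 m/s

3622 m/s


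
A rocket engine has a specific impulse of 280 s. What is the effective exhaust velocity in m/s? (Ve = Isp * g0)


Ve = Isp * g0 = 280 * 9.81 = 2746.8 m/s

2746.8 m/s


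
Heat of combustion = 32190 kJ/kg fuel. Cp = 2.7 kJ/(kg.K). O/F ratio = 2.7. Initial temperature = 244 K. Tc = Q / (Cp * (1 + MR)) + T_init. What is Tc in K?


Tc = 32190 / (2.7 * (1 + 2.7)) + 244 = 3466 K

3466 K


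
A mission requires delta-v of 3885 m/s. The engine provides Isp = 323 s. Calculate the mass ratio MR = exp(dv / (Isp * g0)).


Ve = 323 * 9.81 = 3168.63 m/s
MR = exp(3885 / 3168.63) = 3.408

3.408


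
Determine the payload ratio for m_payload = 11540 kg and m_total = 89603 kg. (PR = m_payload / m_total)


PR = 11540 / 89603 = 0.1288

0.1288


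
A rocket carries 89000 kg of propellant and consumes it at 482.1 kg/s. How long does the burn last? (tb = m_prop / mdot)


tb = 89000 / 482.1 = 184.6 s

184.6 s


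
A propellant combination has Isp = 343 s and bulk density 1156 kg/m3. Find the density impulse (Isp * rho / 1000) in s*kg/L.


rho*Isp = 343 * 1156 / 1000 = 397 s*kg/L

397 s*kg/L


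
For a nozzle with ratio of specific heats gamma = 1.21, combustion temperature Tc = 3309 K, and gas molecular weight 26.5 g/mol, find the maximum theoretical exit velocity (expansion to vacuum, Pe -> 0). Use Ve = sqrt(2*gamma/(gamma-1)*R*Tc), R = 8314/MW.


R = 8314 / 26.5 = 313.74 J/(kg.K)
Ve = sqrt(2 * 1.21 / (1.21 - 1) * 313.74 * 3309) = 3459 m/s

3459 m/s


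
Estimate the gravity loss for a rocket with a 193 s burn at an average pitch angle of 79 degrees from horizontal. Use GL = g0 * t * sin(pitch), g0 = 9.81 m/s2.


GL = 9.81 * 193 * sin(79 deg) = 1859 m/s

1859 m/s


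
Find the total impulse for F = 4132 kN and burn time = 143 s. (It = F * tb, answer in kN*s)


It = 4132 * 143 = 590876 kN*s

590876 kN*s


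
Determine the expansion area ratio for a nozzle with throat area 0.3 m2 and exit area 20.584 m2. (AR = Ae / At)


AR = 20.584 / 0.3 = 68.6

68.6


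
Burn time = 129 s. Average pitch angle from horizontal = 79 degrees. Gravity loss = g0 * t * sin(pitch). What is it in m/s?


GL = 9.81 * 129 * sin(79 deg) = 1242 m/s

1242 m/s


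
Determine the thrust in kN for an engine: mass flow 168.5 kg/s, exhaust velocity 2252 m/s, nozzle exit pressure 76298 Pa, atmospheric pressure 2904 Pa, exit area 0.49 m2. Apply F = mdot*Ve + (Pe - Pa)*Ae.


F = 168.5 * 2252 + (76298 - 2904) * 0.49 = 415425.0 N = 415.4 kN

415.4 kN


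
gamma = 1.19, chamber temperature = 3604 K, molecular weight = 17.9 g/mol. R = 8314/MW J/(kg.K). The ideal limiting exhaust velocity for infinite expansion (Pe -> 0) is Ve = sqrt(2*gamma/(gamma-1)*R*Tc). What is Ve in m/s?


R = 8314 / 17.9 = 464.47 J/(kg.K)
Ve = sqrt(2 * 1.19 / (1.19 - 1) * 464.47 * 3604) = 4579 m/s

4579 m/s


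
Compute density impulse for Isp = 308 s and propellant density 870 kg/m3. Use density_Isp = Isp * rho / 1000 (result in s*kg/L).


rho*Isp = 308 * 870 / 1000 = 268 s*kg/L

268 s*kg/L


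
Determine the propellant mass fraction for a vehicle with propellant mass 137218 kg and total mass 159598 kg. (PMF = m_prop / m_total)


PMF = 137218 / 159598 = 0.86

0.86


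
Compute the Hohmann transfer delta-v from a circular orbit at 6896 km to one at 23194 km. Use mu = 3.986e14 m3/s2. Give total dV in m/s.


V1 = sqrt(mu/r1) = 7602.74 m/s
dV1 = V1*(sqrt(2*r2/(r1+r2)) - 1) = 1837.04 m/s
V2 = sqrt(mu/r2) = 4145.54 m/s
dV2 = V2*(1 - sqrt(2*r1/(r1+r2))) = 1338.92 m/s
Total dV = 3176 m/s

3176 m/s


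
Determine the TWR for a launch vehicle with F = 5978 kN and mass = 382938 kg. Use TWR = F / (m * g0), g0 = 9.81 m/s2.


TWR = 5978000 / (382938 * 9.81) = 1.59

1.59


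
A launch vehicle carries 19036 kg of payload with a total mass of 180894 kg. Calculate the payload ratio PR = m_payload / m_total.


PR = 19036 / 180894 = 0.1052

0.1052


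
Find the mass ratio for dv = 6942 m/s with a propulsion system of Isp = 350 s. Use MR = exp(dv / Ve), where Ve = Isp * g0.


Ve = 350 * 9.81 = 3433.5 m/s
MR = exp(6942 / 3433.5) = 7.552

7.552


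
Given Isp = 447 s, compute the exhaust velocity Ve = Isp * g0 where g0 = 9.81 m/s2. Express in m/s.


Ve = Isp * g0 = 447 * 9.81 = 4385.1 m/s

4385.1 m/s


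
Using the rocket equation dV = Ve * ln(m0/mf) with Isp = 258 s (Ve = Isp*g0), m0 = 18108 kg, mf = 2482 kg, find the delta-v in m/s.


Ve = 258 * 9.81 = 2530.98 m/s
dV = 2530.98 * ln(18108/2482) = 5030 m/s

5030 m/s


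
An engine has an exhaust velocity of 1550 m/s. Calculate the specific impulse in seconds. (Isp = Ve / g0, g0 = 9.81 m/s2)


Isp = Ve / g0 = 1550 / 9.81 = 158.0 s

158.0 s


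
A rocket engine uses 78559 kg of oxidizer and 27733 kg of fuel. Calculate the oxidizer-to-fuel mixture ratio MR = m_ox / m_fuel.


MR = 78559 / 27733 = 2.83

2.83


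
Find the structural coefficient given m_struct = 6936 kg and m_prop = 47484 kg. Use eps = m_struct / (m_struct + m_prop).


eps = 6936 / (6936 + 47484) = 0.1275

0.1275


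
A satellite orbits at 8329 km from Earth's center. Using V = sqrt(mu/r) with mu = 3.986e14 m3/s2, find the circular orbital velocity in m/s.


V = sqrt(3.986e14 / 8329000) = 6918 m/s

6918 m/s


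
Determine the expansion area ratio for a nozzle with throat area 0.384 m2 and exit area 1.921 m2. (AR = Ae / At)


AR = 1.921 / 0.384 = 5.0

5.0


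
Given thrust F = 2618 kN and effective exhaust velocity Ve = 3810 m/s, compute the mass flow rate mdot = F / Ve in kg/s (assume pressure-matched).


mdot = F / Ve = 2618000 / 3810 = 687.1 kg/s

687.1 kg/s


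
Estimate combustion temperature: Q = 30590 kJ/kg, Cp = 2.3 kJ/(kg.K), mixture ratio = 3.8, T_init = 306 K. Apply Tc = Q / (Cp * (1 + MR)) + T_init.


Tc = 30590 / (2.3 * (1 + 3.8)) + 306 = 3077 K

3077 K


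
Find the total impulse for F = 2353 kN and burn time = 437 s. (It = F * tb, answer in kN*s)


It = 2353 * 437 = 1028261 kN*s

1028261 kN*s


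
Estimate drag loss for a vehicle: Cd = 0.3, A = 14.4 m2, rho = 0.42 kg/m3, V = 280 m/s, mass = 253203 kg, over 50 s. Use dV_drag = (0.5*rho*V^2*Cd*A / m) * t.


D = 0.5 * 0.42 * 280^2 * 0.3 * 14.4 = 71124.48 N
a = 71124.48 / 253203 = 0.2809 m/s2
dV = 0.2809 * 50 = 14.0 m/s

14.0 m/s


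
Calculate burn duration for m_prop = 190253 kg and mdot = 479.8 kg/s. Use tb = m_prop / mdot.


tb = 190253 / 479.8 = 396.5 s

396.5 s


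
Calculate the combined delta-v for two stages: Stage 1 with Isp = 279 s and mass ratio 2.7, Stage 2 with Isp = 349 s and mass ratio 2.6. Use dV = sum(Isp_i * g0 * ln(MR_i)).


dV1 = 279 * 9.81 * ln(2.7) = 2718.5 m/s
dV2 = 349 * 9.81 * ln(2.6) = 3271.4 m/s
Total dV = 2718.5 + 3271.4 = 5989.9 m/s ~ 5990 m/s

5990 m/s


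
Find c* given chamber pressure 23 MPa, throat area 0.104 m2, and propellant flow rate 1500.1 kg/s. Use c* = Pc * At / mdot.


c* = 23e6 * 0.104 / 1500.1 = 1595 m/s

1595 m/s


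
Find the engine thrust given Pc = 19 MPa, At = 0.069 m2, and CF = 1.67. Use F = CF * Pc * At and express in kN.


F = 1.67 * 19e6 * 0.069 = 2.1894e+06 N = 2189.4 kN

2189.4 kN


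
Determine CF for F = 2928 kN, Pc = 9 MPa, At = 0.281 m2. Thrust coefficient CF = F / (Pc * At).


CF = 2928000 / (9e6 * 0.281) = 1.16

1.16


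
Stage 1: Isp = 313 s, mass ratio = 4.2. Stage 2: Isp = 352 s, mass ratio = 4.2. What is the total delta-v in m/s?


dV1 = 313 * 9.81 * ln(4.2) = 4406.5 m/s
dV2 = 352 * 9.81 * ln(4.2) = 4955.5 m/s
Total dV = 4406.5 + 4955.5 = 9362.0 m/s ~ 9362 m/s

9362 m/s


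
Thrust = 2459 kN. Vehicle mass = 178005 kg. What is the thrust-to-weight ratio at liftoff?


TWR = 2459000 / (178005 * 9.81) = 1.41

1.41


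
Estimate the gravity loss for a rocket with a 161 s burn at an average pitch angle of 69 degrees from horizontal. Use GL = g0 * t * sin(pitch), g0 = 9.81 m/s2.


GL = 9.81 * 161 * sin(69 deg) = 1475 m/s

1475 m/s


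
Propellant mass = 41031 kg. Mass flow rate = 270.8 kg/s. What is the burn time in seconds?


tb = 41031 / 270.8 = 151.5 s

151.5 s


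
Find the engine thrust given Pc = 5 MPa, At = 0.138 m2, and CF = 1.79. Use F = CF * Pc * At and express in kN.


F = 1.79 * 5e6 * 0.138 = 1.2351e+06 N = 1235.1 kN

1235.1 kN


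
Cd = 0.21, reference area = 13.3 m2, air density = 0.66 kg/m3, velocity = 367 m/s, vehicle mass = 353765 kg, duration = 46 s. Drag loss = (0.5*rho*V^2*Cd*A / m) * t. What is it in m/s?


D = 0.5 * 0.66 * 367^2 * 0.21 * 13.3 = 124141.5 N
a = 124141.5 / 353765 = 0.3509 m/s2
dV = 0.3509 * 46 = 16.1 m/s

16.1 m/s


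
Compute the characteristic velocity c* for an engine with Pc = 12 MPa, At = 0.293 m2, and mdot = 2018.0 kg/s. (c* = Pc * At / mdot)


c* = 12e6 * 0.293 / 2018.0 = 1742 m/s

1742 m/s


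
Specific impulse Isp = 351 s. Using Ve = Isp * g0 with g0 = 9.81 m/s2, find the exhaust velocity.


Ve = Isp * g0 = 351 * 9.81 = 3443.3 m/s

3443.3 m/s


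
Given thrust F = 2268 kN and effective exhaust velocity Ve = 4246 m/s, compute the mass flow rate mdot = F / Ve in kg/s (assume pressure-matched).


mdot = F / Ve = 2268000 / 4246 = 534.1 kg/s

534.1 kg/s


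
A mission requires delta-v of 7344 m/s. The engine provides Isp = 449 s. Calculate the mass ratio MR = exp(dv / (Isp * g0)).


Ve = 449 * 9.81 = 4404.69 m/s
MR = exp(7344 / 4404.69) = 5.298

5.298


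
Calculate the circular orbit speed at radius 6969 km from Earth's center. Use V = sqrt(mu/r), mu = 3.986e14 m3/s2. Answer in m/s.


V = sqrt(3.986e14 / 6969000) = 7563 m/s

7563 m/s


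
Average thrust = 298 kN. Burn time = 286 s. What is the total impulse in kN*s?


It = 298 * 286 = 85228 kN*s

85228 kN*s


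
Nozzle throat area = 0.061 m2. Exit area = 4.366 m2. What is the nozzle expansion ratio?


AR = 4.366 / 0.061 = 71.6

71.6


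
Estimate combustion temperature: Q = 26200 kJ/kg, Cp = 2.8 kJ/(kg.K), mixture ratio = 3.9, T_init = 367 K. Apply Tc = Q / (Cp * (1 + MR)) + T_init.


Tc = 26200 / (2.8 * (1 + 3.9)) + 367 = 2277 K

2277 K


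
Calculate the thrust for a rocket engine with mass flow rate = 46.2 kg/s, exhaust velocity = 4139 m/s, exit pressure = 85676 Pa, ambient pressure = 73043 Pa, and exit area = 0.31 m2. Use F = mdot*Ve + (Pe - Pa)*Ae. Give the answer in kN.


F = 46.2 * 4139 + (85676 - 73043) * 0.31 = 195138.0 N = 195.1 kN

195.1 kN


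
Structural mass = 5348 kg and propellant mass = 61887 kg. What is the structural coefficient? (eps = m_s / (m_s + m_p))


eps = 5348 / (5348 + 61887) = 0.0795

0.0795


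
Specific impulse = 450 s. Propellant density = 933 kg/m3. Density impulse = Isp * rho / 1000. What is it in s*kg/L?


rho*Isp = 450 * 933 / 1000 = 420 s*kg/L

420 s*kg/L


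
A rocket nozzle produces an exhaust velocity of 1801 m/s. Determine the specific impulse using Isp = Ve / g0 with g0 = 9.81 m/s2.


Isp = Ve / g0 = 1801 / 9.81 = 183.6 s

183.6 s


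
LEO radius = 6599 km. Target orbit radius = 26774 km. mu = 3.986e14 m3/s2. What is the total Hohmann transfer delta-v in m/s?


V1 = sqrt(mu/r1) = 7771.94 m/s
dV1 = V1*(sqrt(2*r2/(r1+r2)) - 1) = 2072.78 m/s
V2 = sqrt(mu/r2) = 3858.44 m/s
dV2 = V2*(1 - sqrt(2*r1/(r1+r2))) = 1432.01 m/s
Total dV = 3505 m/s

3505 m/s


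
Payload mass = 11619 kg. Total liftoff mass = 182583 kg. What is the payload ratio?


PR = 11619 / 182583 = 0.0636

0.0636


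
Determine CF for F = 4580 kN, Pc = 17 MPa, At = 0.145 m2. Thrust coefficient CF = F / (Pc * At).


CF = 4580000 / (17e6 * 0.145) = 1.86

1.86


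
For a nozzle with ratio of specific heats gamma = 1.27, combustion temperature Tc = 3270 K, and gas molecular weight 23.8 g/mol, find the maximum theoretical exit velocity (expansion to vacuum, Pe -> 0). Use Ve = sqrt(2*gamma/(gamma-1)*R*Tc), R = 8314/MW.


R = 8314 / 23.8 = 349.33 J/(kg.K)
Ve = sqrt(2 * 1.27 / (1.27 - 1) * 349.33 * 3270) = 3278 m/s

3278 m/s


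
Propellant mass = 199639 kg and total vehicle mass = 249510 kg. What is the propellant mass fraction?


PMF = 199639 / 249510 = 0.8

0.8


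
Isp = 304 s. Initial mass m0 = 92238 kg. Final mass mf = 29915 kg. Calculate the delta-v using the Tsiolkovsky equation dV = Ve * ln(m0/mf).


Ve = 304 * 9.81 = 2982.24 m/s
dV = 2982.24 * ln(92238/29915) = 3358 m/s

3358 m/s


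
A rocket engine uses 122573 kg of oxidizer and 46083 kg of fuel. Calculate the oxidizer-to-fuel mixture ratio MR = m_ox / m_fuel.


MR = 122573 / 46083 = 2.66

2.66


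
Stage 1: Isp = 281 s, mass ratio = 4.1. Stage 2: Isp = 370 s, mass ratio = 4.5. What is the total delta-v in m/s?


dV1 = 281 * 9.81 * ln(4.1) = 3889.5 m/s
dV2 = 370 * 9.81 * ln(4.5) = 5459.3 m/s
Total dV = 3889.5 + 5459.3 = 9348.8 m/s ~ 9349 m/s

9349 m/s


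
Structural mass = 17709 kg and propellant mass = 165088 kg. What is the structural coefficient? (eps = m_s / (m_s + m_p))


eps = 17709 / (17709 + 165088) = 0.0969

0.0969


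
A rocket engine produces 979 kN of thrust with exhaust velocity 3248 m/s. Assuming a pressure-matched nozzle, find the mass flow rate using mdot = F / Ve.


mdot = F / Ve = 979000 / 3248 = 301.4 kg/s

301.4 kg/s


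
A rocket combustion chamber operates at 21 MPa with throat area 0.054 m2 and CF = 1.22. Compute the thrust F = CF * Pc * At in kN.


F = 1.22 * 21e6 * 0.054 = 1.3835e+06 N = 1383.5 kN

1383.5 kN


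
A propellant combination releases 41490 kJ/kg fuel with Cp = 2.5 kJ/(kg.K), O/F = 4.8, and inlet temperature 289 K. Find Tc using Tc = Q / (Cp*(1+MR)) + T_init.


Tc = 41490 / (2.5 * (1 + 4.8)) + 289 = 3150 K

3150 K


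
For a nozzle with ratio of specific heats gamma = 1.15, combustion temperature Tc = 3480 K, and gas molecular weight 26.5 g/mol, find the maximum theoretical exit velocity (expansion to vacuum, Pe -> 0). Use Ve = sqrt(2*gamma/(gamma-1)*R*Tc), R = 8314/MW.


R = 8314 / 26.5 = 313.74 J/(kg.K)
Ve = sqrt(2 * 1.15 / (1.15 - 1) * 313.74 * 3480) = 4092 m/s

4092 m/s


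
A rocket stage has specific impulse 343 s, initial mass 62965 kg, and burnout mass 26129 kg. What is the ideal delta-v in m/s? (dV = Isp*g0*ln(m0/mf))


Ve = 343 * 9.81 = 3364.83 m/s
dV = 3364.83 * ln(62965/26129) = 2959 m/s

2959 m/s


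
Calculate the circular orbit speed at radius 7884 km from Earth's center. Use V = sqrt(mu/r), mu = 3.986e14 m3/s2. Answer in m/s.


V = sqrt(3.986e14 / 7884000) = 7110 m/s

7110 m/s


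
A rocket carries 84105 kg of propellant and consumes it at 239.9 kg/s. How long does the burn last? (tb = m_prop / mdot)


tb = 84105 / 239.9 = 350.6 s

350.6 s


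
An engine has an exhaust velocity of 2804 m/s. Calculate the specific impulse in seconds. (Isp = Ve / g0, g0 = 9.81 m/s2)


Isp = Ve / g0 = 2804 / 9.81 = 285.8 s

285.8 s


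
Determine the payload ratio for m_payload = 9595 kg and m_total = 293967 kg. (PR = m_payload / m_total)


PR = 9595 / 293967 = 0.0326

0.0326


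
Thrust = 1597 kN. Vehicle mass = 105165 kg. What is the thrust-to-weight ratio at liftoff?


TWR = 1597000 / (105165 * 9.81) = 1.55

1.55


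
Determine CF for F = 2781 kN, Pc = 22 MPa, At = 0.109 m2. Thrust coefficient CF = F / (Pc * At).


CF = 2781000 / (22e6 * 0.109) = 1.16

1.16


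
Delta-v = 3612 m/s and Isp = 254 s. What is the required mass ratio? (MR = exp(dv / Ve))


Ve = 254 * 9.81 = 2491.74 m/s
MR = exp(3612 / 2491.74) = 4.261

4.261


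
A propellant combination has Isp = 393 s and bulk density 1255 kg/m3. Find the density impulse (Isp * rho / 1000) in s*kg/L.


rho*Isp = 393 * 1255 / 1000 = 493 s*kg/L

493 s*kg/L


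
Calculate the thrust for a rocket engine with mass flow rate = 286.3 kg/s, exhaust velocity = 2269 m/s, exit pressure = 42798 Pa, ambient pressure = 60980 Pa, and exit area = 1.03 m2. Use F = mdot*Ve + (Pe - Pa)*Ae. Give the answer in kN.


F = 286.3 * 2269 + (42798 - 60980) * 1.03 = 630887.0 N = 630.9 kN

630.9 kN


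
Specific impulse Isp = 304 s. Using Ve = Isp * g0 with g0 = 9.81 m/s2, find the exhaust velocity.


Ve = Isp * g0 = 304 * 9.81 = 2982.2 m/s

2982.2 m/s


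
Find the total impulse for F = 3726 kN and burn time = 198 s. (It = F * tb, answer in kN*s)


It = 3726 * 198 = 737748 kN*s

737748 kN*s


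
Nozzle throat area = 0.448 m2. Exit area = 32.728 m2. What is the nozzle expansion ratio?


AR = 32.728 / 0.448 = 73.1

73.1


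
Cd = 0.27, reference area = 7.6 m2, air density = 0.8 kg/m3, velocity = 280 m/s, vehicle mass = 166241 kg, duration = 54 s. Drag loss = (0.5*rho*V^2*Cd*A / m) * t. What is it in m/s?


D = 0.5 * 0.8 * 280^2 * 0.27 * 7.6 = 64350.72 N
a = 64350.72 / 166241 = 0.3871 m/s2
dV = 0.3871 * 54 = 20.9 m/s

20.9 m/s


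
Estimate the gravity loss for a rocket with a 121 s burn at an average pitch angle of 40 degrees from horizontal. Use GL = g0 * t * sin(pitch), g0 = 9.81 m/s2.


GL = 9.81 * 121 * sin(40 deg) = 763 m/s

763 m/s


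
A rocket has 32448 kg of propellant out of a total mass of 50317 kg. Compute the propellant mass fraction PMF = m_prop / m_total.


PMF = 32448 / 50317 = 0.645

0.645


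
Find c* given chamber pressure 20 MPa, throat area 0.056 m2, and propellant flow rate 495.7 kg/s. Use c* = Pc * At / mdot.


c* = 20e6 * 0.056 / 495.7 = 2259 m/s

2259 m/s


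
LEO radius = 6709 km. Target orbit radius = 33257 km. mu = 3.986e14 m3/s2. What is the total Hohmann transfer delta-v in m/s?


V1 = sqrt(mu/r1) = 7707.97 m/s
dV1 = V1*(sqrt(2*r2/(r1+r2)) - 1) = 2235.8 m/s
V2 = sqrt(mu/r2) = 3462.0 m/s
dV2 = V2*(1 - sqrt(2*r1/(r1+r2))) = 1456.02 m/s
Total dV = 3692 m/s

3692 m/s


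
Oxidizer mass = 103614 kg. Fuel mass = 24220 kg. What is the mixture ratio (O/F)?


MR = 103614 / 24220 = 4.28

4.28


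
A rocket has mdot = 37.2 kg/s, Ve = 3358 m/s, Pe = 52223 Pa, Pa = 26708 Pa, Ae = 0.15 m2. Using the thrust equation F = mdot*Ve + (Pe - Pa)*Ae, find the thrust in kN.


F = 37.2 * 3358 + (52223 - 26708) * 0.15 = 128745.0 N = 128.7 kN

128.7 kN


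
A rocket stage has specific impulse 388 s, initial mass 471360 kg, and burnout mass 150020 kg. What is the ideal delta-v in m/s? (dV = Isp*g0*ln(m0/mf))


Ve = 388 * 9.81 = 3806.28 m/s
dV = 3806.28 * ln(471360/150020) = 4358 m/s

4358 m/s


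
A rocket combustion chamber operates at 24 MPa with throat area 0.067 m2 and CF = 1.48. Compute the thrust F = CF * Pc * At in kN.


F = 1.48 * 24e6 * 0.067 = 2.3798e+06 N = 2379.8 kN

2379.8 kN


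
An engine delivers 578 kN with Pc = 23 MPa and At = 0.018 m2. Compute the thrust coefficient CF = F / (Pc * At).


CF = 578000 / (23e6 * 0.018) = 1.4

1.4


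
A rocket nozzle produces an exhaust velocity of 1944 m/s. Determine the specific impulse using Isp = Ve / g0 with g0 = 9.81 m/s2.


Isp = Ve / g0 = 1944 / 9.81 = 198.2 s

198.2 s


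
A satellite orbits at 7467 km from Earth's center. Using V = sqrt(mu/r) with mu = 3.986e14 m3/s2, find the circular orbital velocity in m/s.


V = sqrt(3.986e14 / 7467000) = 7306 m/s

7306 m/s


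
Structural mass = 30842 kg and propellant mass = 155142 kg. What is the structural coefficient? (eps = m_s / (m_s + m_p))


eps = 30842 / (30842 + 155142) = 0.1658

0.1658


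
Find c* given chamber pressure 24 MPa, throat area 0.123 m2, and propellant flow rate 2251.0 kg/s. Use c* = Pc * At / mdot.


c* = 24e6 * 0.123 / 2251.0 = 1311 m/s

1311 m/s


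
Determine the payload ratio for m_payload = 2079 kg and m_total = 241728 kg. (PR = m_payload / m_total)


PR = 2079 / 241728 = 0.0086

0.0086


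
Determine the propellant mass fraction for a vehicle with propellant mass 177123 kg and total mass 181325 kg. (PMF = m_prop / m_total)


PMF = 177123 / 181325 = 0.977

0.977


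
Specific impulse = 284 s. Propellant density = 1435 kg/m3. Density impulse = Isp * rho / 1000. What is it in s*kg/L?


rho*Isp = 284 * 1435 / 1000 = 408 s*kg/L

408 s*kg/L


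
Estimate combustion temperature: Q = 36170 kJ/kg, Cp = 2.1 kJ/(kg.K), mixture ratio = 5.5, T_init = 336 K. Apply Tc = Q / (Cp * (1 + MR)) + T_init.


Tc = 36170 / (2.1 * (1 + 5.5)) + 336 = 2986 K

2986 K


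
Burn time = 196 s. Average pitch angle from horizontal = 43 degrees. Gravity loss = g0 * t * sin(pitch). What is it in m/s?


GL = 9.81 * 196 * sin(43 deg) = 1311 m/s

1311 m/s


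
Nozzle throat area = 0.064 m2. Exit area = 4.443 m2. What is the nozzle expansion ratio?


AR = 4.443 / 0.064 = 69.4

69.4


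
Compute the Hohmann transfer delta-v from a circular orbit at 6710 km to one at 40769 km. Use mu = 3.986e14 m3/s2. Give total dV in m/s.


V1 = sqrt(mu/r1) = 7707.39 m/s
dV1 = V1*(sqrt(2*r2/(r1+r2)) - 1) = 2392.96 m/s
V2 = sqrt(mu/r2) = 3126.83 m/s
dV2 = V2*(1 - sqrt(2*r1/(r1+r2))) = 1464.45 m/s
Total dV = 3857 m/s

3857 m/s


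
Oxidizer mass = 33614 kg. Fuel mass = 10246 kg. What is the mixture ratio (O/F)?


MR = 33614 / 10246 = 3.28

3.28


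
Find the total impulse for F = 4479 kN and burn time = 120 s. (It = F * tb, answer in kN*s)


It = 4479 * 120 = 537480 kN*s

537480 kN*s


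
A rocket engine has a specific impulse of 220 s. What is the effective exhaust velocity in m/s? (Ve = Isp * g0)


Ve = Isp * g0 = 220 * 9.81 = 2158.2 m/s

2158.2 m/s


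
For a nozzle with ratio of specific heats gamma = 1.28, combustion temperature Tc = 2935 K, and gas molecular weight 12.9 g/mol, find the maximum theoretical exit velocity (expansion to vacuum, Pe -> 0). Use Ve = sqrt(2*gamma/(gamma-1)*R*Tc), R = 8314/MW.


R = 8314 / 12.9 = 644.5 J/(kg.K)
Ve = sqrt(2 * 1.28 / (1.28 - 1) * 644.5 * 2935) = 4159 m/s

4159 m/s


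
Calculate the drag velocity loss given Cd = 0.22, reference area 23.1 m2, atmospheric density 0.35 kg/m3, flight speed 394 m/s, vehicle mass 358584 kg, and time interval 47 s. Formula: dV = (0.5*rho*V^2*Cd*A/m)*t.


D = 0.5 * 0.35 * 394^2 * 0.22 * 23.1 = 138059.14 N
a = 138059.14 / 358584 = 0.385 m/s2
dV = 0.385 * 47 = 18.1 m/s

18.1 m/s


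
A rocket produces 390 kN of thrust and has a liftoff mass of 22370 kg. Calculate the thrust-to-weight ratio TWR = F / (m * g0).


TWR = 390000 / (22370 * 9.81) = 1.78

1.78


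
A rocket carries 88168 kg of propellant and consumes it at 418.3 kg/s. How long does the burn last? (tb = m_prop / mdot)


tb = 88168 / 418.3 = 210.8 s

210.8 s


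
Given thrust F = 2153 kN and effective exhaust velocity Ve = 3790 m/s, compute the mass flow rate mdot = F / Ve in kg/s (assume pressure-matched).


mdot = F / Ve = 2153000 / 3790 = 568.1 kg/s

568.1 kg/s


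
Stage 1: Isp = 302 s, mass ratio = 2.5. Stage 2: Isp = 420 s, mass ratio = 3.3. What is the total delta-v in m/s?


dV1 = 302 * 9.81 * ln(2.5) = 2714.6 m/s
dV2 = 420 * 9.81 * ln(3.3) = 4919.2 m/s
Total dV = 2714.6 + 4919.2 = 7633.8 m/s ~ 7634 m/s

7634 m/s


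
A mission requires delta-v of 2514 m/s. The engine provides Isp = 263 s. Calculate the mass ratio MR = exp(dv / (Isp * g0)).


Ve = 263 * 9.81 = 2580.03 m/s
MR = exp(2514 / 2580.03) = 2.65

2.65


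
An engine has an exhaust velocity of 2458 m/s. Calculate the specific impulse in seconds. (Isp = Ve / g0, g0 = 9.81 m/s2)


Isp = Ve / g0 = 2458 / 9.81 = 250.6 s

250.6 s


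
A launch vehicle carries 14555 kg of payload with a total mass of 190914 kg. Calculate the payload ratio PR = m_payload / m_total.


PR = 14555 / 190914 = 0.0762

0.0762


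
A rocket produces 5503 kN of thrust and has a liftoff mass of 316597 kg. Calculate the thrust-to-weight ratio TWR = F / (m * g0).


TWR = 5503000 / (316597 * 9.81) = 1.77

1.77


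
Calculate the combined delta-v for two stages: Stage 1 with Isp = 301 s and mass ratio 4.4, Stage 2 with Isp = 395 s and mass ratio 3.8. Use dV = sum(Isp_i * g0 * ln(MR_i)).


dV1 = 301 * 9.81 * ln(4.4) = 4374.9 m/s
dV2 = 395 * 9.81 * ln(3.8) = 5173.1 m/s
Total dV = 4374.9 + 5173.1 = 9548.0 m/s ~ 9548 m/s

9548 m/s


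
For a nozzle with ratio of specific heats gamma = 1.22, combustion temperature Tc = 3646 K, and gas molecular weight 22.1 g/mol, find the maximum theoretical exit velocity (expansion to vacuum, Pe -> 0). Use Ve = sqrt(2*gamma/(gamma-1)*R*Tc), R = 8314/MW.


R = 8314 / 22.1 = 376.2 J/(kg.K)
Ve = sqrt(2 * 1.22 / (1.22 - 1) * 376.2 * 3646) = 3900 m/s

3900 m/s


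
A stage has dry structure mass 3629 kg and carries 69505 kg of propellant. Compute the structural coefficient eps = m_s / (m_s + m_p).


eps = 3629 / (3629 + 69505) = 0.0496

0.0496


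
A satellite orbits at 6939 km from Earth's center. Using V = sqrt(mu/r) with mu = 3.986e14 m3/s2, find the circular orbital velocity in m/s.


V = sqrt(3.986e14 / 6939000) = 7579 m/s

7579 m/s


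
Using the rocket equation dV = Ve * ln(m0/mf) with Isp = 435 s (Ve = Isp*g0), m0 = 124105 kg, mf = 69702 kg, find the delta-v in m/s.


Ve = 435 * 9.81 = 4267.35 m/s
dV = 4267.35 * ln(124105/69702) = 2462 m/s

2462 m/s


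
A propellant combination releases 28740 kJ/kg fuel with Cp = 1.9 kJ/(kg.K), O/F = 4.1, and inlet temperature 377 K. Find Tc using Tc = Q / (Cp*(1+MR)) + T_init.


Tc = 28740 / (1.9 * (1 + 4.1)) + 377 = 3343 K

3343 K


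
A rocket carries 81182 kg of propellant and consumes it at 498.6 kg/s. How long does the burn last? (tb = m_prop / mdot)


tb = 81182 / 498.6 = 162.8 s

162.8 s


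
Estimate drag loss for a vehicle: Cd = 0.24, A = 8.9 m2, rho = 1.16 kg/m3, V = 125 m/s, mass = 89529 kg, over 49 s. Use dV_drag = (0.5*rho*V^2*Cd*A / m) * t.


D = 0.5 * 1.16 * 125^2 * 0.24 * 8.9 = 19357.5 N
a = 19357.5 / 89529 = 0.2162 m/s2
dV = 0.2162 * 49 = 10.6 m/s

10.6 m/s
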